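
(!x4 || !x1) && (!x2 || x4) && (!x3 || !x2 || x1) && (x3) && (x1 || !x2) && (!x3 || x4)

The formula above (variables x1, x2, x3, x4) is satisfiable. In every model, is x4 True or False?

Suppose x4 = false.
Unit clause (!x2) forces x2 = false.
Unit clause (x3) forces x3 = true.
That conflicts with the unit clause (!x3).
So every satisfying assignment has x4 = True.

True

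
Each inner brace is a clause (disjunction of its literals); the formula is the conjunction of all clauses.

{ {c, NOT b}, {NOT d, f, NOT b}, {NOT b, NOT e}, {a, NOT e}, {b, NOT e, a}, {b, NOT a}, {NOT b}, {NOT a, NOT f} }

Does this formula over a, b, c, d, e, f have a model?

From the singleton clause (NOT b), b = false.
From the singleton clause (NOT a), a = false.
From the singleton clause (NOT e), e = false.
No clause remains; c, d, f are free.
A satisfying assignment: a=false; b=false; c=false; d=true; e=false; f=false.

Yes, satisfiable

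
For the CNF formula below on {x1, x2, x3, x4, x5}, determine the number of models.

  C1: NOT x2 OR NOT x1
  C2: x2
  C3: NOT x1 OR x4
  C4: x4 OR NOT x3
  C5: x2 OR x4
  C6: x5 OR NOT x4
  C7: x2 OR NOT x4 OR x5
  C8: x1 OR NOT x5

There are 2^5 = 32 truth assignments over (x1, x2, x3, x4, x5).
Split on x5. With x5 = true, the clauses containing x5 are satisfied and NOT x5 drops from the rest; 0 of the 2^4 = 16 assignments to the other variables satisfy what remains.
With x5 = false, by the same count on the reduced clause set, 1 assignment works.
(One model: x1=F, x2=T, x3=F, x4=F, x5=F.)
Total: 0 + 1 = 1.

1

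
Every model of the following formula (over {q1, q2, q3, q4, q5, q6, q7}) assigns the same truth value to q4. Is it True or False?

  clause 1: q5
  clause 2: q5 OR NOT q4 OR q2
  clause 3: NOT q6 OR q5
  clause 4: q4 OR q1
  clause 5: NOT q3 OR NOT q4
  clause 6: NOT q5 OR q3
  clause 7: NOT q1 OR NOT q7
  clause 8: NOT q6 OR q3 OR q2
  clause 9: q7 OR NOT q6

Suppose q4 = true.
Unit clause (q5) forces q5 = true.
Unit clause (NOT q3) forces q3 = false.
Now (q3) is unsatisfied and unit — conflict.
So every satisfying assignment has q4 = False.

False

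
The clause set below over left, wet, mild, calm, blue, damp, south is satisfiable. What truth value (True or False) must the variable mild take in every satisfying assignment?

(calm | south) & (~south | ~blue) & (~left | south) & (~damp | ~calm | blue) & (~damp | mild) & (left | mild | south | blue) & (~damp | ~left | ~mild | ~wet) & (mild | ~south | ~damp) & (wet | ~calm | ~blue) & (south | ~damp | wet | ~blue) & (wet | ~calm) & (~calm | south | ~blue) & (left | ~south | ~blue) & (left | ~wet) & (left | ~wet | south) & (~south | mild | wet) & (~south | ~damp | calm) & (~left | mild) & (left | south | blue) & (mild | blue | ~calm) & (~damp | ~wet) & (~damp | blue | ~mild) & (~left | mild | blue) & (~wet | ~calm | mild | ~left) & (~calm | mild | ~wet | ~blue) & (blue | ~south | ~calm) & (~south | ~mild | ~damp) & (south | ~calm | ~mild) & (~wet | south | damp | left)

True

Suppose mild = 0.
(~damp) alone gives damp = 0.
(~left) alone gives left = 0.
(~wet) alone gives wet = 0.
(~calm) alone gives calm = 0.
(south) alone gives south = 1.
Now (~south) is unsatisfied and unit — conflict.
So every satisfying assignment has mild = True.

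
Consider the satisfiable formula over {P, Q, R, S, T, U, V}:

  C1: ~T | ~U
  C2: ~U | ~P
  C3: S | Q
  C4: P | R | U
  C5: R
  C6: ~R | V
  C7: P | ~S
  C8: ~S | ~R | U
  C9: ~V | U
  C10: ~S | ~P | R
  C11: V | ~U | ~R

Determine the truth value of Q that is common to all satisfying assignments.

True

Suppose Q = 0.
Unit clause (S) forces S = 1.
Unit clause (R) forces R = 1.
Unit clause (V) forces V = 1.
Unit clause (P) forces P = 1.
Unit clause (~U) forces U = 0.
That conflicts with the unit clause (U).
So every satisfying assignment has Q = True.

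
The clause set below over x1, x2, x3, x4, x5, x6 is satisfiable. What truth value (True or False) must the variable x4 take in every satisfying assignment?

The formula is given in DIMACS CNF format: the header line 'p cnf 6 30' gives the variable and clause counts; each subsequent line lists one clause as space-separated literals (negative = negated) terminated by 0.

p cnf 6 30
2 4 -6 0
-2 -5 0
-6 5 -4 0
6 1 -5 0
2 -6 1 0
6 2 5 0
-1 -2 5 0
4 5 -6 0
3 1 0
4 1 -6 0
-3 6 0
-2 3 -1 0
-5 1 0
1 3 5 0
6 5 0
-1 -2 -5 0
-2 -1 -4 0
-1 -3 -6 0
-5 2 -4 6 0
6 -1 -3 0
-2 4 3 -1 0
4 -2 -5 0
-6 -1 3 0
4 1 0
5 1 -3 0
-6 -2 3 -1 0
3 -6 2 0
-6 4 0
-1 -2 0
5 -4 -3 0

False

Suppose x4 = True.
Case x2 = False:
Case x6 = False:
Unit clause (x5) forces x5 = True.
That conflicts with the unit clause (¬x5).
Undo x6 and try x6 = True.
Unit clause (x5) forces x5 = True.
Unit clause (x1) forces x1 = True.
Unit clause (¬x3) forces x3 = False.
That conflicts with the unit clause (x3).
Either choice for x6 ends in contradiction.
Undo x2 and try x2 = True.
Unit clause (¬x5) forces x5 = False.
Unit clause (¬x6) forces x6 = False.
That conflicts with the unit clause (x6).
Either choice for x2 ends in contradiction.
So every satisfying assignment has x4 = False.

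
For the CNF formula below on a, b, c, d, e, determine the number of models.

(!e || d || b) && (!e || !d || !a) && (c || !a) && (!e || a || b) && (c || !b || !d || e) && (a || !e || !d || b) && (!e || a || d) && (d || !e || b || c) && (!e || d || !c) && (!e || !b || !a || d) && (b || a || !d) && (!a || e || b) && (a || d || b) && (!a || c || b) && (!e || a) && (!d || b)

There are 2^5 = 32 truth assignments over (a, b, c, d, e).
Split on b. With b = true, the clauses containing b are satisfied and !b drops from the rest; 5 of the 2^4 = 16 assignments to the other variables satisfy what remains.
With b = false, by the same count on the reduced clause set, 0 assignments work.
(One model: a=F, b=T, c=F, d=F, e=F.)
Total: 5 + 0 = 5.

5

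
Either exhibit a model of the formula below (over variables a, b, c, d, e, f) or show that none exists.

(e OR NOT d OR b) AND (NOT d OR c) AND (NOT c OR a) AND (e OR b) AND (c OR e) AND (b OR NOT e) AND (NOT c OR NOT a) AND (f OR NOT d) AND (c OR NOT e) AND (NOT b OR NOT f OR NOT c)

Try d = false.
Try c = false.
Unit clause (e) forces e = true.
But (NOT e) is also a unit clause — contradiction.
That branch fails; take c = true instead.
Unit clause (a) forces a = true.
But (NOT a) is also a unit clause — contradiction.
Either choice for c ends in contradiction.
That branch fails; take d = true instead.
Unit clause (c) forces c = true.
Unit clause (a) forces a = true.
But (NOT a) is also a unit clause — contradiction.
Either choice for d ends in contradiction.

UNSATISFIABLE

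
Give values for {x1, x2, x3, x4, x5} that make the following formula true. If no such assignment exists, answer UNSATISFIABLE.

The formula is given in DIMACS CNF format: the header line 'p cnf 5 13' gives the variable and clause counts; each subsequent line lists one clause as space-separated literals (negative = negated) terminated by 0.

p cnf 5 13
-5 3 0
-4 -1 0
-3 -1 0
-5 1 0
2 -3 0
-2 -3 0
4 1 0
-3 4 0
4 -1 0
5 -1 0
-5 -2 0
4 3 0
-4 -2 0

x1=False; x2=False; x3=False; x4=True; x5=False

Suppose x5 = False.
Unit clause (¬x1) forces x1 = False.
Unit clause (x4) forces x4 = True.
Unit clause (¬x2) forces x2 = False.
Unit clause (¬x3) forces x3 = False.
This assignment satisfies each clause.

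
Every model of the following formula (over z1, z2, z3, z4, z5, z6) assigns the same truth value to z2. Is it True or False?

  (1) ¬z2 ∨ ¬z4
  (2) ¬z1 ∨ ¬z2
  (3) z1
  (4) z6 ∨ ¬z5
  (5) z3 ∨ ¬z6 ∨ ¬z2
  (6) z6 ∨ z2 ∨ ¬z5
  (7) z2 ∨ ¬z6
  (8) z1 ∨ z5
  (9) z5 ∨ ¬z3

Suppose z2 = True.
The clause (¬z4) is unit, so z4 = False.
The clause (¬z1) is unit, so z1 = False.
That conflicts with the unit clause (z1).
So every satisfying assignment has z2 = False.

False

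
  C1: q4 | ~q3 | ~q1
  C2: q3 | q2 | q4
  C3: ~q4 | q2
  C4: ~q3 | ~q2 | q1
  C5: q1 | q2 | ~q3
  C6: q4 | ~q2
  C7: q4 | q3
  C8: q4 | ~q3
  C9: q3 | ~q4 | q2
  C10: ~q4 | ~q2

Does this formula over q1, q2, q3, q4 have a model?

Suppose q4 = 0.
Unit clause (~q2) forces q2 = 0.
Unit clause (q3) forces q3 = 1.
Now (~q3) is unsatisfied and unit — conflict.
Undo q4 and try q4 = 1.
Unit clause (q2) forces q2 = 1.
Now (~q2) is unsatisfied and unit — conflict.
Either choice for q4 ends in contradiction.
No assignment satisfies every clause.

No, unsatisfiable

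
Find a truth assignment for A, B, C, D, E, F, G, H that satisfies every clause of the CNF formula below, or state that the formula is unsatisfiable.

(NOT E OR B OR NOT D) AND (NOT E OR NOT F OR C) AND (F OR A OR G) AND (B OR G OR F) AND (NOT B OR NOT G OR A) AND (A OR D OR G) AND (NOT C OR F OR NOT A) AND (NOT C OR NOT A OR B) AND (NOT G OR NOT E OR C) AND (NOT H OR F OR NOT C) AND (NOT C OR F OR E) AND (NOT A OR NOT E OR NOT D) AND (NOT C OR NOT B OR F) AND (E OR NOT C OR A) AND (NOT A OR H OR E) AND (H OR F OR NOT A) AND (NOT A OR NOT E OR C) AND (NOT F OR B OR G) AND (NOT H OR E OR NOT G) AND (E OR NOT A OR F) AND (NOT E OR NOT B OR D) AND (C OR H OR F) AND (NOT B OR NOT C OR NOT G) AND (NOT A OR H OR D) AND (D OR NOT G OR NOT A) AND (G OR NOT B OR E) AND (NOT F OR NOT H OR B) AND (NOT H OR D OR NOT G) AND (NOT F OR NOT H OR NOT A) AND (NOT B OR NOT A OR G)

A=false; B=false; C=false; D=false; E=false; F=true; G=true; H=false

Case E = false:
Case C = false:
Case A = false:
Case F = true:
Case B = false:
From the singleton clause (G), G = true.
From the singleton clause (NOT H), H = false.
Every clause is now satisfied; D is unconstrained.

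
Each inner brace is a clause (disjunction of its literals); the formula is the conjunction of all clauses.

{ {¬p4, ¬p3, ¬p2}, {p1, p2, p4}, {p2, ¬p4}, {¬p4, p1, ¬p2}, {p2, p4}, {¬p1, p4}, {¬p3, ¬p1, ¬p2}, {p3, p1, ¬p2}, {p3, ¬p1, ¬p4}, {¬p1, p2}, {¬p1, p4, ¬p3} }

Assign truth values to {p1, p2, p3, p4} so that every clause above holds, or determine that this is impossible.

p1=False,  p2=True,  p3=True,  p4=False

Suppose p2 = True.
Suppose p4 = False.
Unit clause (¬p1) forces p1 = False.
Unit clause (p3) forces p3 = True.
Every clause now holds.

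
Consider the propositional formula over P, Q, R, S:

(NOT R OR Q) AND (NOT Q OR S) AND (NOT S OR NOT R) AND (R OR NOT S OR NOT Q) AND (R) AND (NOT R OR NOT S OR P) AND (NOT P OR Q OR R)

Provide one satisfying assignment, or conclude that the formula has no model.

The clause (R) is unit, so R = true.
The clause (Q) is unit, so Q = true.
The clause (S) is unit, so S = true.
But (NOT S) is also a unit clause — contradiction.

UNSATISFIABLE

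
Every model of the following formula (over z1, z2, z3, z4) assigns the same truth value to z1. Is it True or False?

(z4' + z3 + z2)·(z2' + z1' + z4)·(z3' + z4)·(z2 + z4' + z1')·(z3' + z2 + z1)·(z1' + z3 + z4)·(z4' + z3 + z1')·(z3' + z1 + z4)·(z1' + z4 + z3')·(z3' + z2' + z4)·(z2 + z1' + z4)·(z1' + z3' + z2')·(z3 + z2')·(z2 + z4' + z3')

False

Suppose z1 = 1.
Case z2 = 0:
(z4') alone gives z4 = 0.
But (z4) is also a unit clause — contradiction.
So z2 must be the other value — set z2 = 1.
(z4) alone gives z4 = 1.
(z3) alone gives z3 = 1.
But (z3') is also a unit clause — contradiction.
Both values of z2 lead to a conflict.
So every satisfying assignment has z1 = False.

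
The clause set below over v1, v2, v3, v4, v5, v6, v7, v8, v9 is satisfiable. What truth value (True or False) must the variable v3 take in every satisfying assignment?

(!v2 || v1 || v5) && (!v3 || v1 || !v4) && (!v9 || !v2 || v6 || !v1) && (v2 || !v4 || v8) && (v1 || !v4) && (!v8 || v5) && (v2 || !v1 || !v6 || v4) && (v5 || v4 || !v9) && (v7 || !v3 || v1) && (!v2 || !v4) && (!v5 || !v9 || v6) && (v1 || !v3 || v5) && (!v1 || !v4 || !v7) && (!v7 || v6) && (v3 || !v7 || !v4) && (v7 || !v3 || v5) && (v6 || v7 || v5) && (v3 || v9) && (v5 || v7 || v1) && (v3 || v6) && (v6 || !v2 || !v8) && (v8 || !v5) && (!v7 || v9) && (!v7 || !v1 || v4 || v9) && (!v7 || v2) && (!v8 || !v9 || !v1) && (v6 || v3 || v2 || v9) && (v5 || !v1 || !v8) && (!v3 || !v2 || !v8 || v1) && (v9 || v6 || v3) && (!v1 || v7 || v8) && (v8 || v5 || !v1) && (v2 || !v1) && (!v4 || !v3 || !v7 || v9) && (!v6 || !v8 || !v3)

False

Suppose v3 = true.
Branch on v1: set v1 = true.
The clause (v2) is unit, so v2 = true.
The clause (!v4) is unit, so v4 = false.
Branch on v9: set v9 = false.
The clause (!v7) is unit, so v7 = false.
The clause (v5) is unit, so v5 = true.
The clause (v8) is unit, so v8 = true.
The clause (v6) is unit, so v6 = true.
That conflicts with the unit clause (!v6).
Backtrack on v9: now try v9 = true.
The clause (v6) is unit, so v6 = true.
The clause (v5) is unit, so v5 = true.
The clause (v8) is unit, so v8 = true.
That conflicts with the unit clause (!v8).
Either choice for v9 ends in contradiction.
Backtrack on v1: now try v1 = false.
The clause (!v4) is unit, so v4 = false.
The clause (v7) is unit, so v7 = true.
The clause (v5) is unit, so v5 = true.
The clause (v6) is unit, so v6 = true.
The clause (v8) is unit, so v8 = true.
That conflicts with the unit clause (!v8).
Either choice for v1 ends in contradiction.
So every satisfying assignment has v3 = False.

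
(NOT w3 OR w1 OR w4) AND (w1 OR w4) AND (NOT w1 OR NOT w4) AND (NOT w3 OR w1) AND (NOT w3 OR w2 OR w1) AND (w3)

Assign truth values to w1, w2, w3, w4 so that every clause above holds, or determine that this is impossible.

(w3) alone gives w3 = true.
(w1) alone gives w1 = true.
(NOT w4) alone gives w4 = false.
All clauses hold; w2 can take either value.

w1: true,  w2: true,  w3: true,  w4: false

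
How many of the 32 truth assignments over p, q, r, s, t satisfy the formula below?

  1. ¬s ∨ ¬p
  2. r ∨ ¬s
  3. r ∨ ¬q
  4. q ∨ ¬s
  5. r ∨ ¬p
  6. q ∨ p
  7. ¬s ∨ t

7

There are 2^5 = 32 truth assignments over (p, q, r, s, t).
Split on r. With r = True, the clauses containing r are satisfied and ¬r drops from the rest; 7 of the 2^4 = 16 assignments to the other variables satisfy what remains.
With r = False, by the same count on the reduced clause set, 0 assignments work.
(One model: p=F, q=T, r=T, s=F, t=F.)
Total: 7 + 0 = 7.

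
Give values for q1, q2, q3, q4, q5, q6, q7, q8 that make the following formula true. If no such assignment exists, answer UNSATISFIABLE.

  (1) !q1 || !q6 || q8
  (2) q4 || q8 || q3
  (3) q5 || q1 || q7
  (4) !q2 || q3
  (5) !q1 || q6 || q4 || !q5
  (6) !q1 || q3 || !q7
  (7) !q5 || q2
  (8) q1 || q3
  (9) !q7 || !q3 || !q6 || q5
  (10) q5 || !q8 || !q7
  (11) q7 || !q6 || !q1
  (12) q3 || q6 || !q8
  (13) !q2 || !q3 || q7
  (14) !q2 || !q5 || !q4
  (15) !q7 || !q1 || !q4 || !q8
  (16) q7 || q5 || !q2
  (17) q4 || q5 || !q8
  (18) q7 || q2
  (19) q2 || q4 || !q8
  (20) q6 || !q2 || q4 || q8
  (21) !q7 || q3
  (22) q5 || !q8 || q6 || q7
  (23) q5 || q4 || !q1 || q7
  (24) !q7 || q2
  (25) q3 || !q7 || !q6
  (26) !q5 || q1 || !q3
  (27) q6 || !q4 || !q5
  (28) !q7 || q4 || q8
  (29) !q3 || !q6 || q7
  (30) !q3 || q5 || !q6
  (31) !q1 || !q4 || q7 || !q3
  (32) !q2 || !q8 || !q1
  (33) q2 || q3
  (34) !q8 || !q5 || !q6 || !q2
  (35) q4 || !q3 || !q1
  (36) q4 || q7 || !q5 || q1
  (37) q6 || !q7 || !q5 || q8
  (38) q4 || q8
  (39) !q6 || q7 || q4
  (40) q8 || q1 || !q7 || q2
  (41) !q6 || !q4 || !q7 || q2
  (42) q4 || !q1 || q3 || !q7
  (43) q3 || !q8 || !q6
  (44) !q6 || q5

q1=false, q2=true, q3=true, q4=true, q5=false, q6=false, q7=true, q8=false

Case q2 = true:
Unit clause (q3) forces q3 = true.
Unit clause (q7) forces q7 = true.
Case q6 = false:
Case q5 = false:
Unit clause (!q8) forces q8 = false.
Unit clause (q4) forces q4 = true.
No clause remains; q1 is free.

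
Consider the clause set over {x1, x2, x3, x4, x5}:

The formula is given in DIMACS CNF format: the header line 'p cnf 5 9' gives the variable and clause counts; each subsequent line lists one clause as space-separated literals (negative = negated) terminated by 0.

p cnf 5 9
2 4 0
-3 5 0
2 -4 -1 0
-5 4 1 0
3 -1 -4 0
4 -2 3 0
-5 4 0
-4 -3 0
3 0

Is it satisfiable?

From the singleton clause (x3), x3 = True.
From the singleton clause (x5), x5 = True.
From the singleton clause (x4), x4 = True.
Now (¬x4) is unsatisfied and unit — conflict.
No assignment satisfies every clause.

Unsatisfiable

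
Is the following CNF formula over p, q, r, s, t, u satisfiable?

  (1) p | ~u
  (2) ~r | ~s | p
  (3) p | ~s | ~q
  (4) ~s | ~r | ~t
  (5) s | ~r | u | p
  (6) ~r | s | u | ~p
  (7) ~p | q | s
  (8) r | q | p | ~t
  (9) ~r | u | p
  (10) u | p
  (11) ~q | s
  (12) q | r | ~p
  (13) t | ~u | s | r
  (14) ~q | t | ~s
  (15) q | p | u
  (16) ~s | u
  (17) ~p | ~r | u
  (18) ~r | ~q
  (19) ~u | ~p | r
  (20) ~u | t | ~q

Yes, satisfiable

Try p = 1.
Try q = 0.
The clause (s) is unit, so s = 1.
The clause (r) is unit, so r = 1.
The clause (~t) is unit, so t = 0.
The clause (u) is unit, so u = 1.
All clauses are satisfied.
A satisfying assignment: p: 1,  q: 0,  r: 1,  s: 1,  t: 0,  u: 1.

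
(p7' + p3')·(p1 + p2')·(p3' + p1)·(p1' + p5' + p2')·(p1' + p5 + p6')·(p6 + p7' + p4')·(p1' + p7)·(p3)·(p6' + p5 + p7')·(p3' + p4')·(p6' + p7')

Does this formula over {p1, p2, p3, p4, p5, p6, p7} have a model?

The clause (p3) is unit, so p3 = 1.
The clause (p7') is unit, so p7 = 0.
The clause (p1) is unit, so p1 = 1.
That conflicts with the unit clause (p1').
No assignment satisfies every clause.

Unsatisfiable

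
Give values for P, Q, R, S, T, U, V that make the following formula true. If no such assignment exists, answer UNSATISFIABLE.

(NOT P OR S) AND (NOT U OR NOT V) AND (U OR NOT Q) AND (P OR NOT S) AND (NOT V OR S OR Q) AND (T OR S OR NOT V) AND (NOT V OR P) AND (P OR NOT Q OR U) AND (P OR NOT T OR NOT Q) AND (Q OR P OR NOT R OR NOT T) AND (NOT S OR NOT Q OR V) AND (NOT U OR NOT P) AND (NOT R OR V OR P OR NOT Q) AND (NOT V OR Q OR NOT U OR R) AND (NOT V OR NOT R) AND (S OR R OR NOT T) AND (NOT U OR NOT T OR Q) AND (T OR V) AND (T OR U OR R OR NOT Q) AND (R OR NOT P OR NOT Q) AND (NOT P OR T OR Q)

P=true, Q=false, R=true, S=true, T=true, U=false, V=false

Try P = true.
The clause (S) is unit, so S = true.
The clause (NOT U) is unit, so U = false.
The clause (NOT Q) is unit, so Q = false.
The clause (T) is unit, so T = true.
Try V = false.
Every clause is now satisfied; R is unconstrained.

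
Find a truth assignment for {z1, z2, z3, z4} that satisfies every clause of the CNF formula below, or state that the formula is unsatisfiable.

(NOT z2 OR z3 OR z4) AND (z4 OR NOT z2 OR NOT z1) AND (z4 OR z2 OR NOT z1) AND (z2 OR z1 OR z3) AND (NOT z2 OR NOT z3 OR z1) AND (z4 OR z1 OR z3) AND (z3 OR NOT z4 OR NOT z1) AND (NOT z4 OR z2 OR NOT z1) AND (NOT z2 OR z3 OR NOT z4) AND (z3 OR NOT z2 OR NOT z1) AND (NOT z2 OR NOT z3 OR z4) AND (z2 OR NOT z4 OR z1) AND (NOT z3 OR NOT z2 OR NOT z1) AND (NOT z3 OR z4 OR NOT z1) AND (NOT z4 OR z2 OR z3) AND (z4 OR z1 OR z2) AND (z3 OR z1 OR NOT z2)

Try z2 = false.
Try z4 = true.
From the singleton clause (NOT z1), z1 = false.
But (z1) is also a unit clause — contradiction.
Undo z4 and try z4 = false.
From the singleton clause (NOT z1), z1 = false.
But (z1) is also a unit clause — contradiction.
Both values of z4 lead to a conflict.
Undo z2 and try z2 = true.
Try z3 = true.
From the singleton clause (z1), z1 = true.
But (NOT z1) is also a unit clause — contradiction.
Undo z3 and try z3 = false.
From the singleton clause (z4), z4 = true.
But (NOT z4) is also a unit clause — contradiction.
Both values of z3 lead to a conflict.
Both values of z2 lead to a conflict.

UNSATISFIABLE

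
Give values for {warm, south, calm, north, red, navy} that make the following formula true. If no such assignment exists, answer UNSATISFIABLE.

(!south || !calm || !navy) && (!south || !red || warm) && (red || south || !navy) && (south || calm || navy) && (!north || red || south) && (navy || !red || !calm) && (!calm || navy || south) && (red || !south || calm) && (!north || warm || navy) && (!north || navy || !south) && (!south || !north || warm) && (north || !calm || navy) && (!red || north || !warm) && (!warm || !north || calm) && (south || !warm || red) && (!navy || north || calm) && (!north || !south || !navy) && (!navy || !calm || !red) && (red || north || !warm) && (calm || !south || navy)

warm ↦ false,  south ↦ false,  calm ↦ false,  north ↦ true,  red ↦ true,  navy ↦ true

Suppose south = false.
Suppose red = true.
Suppose calm = false.
(navy) alone gives navy = true.
(north) alone gives north = true.
(!warm) alone gives warm = false.
This assignment satisfies each clause.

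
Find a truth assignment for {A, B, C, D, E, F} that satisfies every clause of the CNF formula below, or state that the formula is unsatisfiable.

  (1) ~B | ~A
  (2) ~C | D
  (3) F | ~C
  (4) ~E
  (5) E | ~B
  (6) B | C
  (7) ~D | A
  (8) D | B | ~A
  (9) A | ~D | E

A: 1; B: 0; C: 1; D: 1; E: 0; F: 1

From the singleton clause (~E), E = 0.
From the singleton clause (~B), B = 0.
From the singleton clause (C), C = 1.
From the singleton clause (D), D = 1.
From the singleton clause (F), F = 1.
From the singleton clause (A), A = 1.
All clauses are satisfied.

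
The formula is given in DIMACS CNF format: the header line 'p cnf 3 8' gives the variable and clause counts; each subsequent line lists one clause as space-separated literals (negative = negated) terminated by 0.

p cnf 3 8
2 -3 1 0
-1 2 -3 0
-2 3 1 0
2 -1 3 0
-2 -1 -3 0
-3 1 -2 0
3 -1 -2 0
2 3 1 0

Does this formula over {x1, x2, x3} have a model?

No

Suppose x2 = True.
Suppose x3 = True.
(¬x1) alone gives x1 = False.
That conflicts with the unit clause (x1).
Undo x3 and try x3 = False.
(x1) alone gives x1 = True.
That conflicts with the unit clause (¬x1).
Either choice for x3 ends in contradiction.
Undo x2 and try x2 = False.
Suppose x3 = False.
(¬x1) alone gives x1 = False.
That conflicts with the unit clause (x1).
Undo x3 and try x3 = True.
(x1) alone gives x1 = True.
That conflicts with the unit clause (¬x1).
Either choice for x3 ends in contradiction.
Either choice for x2 ends in contradiction.
No assignment satisfies every clause.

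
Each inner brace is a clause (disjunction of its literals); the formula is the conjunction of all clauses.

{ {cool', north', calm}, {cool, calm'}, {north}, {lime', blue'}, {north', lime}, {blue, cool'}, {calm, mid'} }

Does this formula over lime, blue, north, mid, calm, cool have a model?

Yes

(north) alone gives north = 1.
(lime) alone gives lime = 1.
(blue') alone gives blue = 0.
(cool') alone gives cool = 0.
(calm') alone gives calm = 0.
(mid') alone gives mid = 0.
This assignment satisfies each clause.
A satisfying assignment: lime=1; blue=0; north=1; mid=0; calm=0; cool=0.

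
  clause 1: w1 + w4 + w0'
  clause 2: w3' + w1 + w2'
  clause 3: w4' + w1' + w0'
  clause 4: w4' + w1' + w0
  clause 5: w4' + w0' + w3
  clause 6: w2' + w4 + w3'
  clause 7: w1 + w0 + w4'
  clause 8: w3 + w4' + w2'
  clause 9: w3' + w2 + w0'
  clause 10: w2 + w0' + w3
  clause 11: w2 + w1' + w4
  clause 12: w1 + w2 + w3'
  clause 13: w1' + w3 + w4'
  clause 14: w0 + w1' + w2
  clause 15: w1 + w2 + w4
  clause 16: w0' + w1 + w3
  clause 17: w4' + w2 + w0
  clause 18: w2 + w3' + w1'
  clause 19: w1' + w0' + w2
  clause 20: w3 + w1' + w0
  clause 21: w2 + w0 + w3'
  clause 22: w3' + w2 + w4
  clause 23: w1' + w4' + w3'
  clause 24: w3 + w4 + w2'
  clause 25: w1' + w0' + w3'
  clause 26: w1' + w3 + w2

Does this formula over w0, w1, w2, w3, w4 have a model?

No, unsatisfiable

Suppose w1 = 1.
Suppose w4 = 0.
(w2) alone gives w2 = 1.
(w3') alone gives w3 = 0.
Now (w3) is unsatisfied and unit — conflict.
That branch fails; take w4 = 1 instead.
(w0') alone gives w0 = 0.
Now (w0) is unsatisfied and unit — conflict.
Neither w4 = 1 nor w4 = 0 works.
That branch fails; take w1 = 0 instead.
Suppose w4 = 1.
(w0) alone gives w0 = 1.
(w3) alone gives w3 = 1.
(w2') alone gives w2 = 0.
Now (w2) is unsatisfied and unit — conflict.
That branch fails; take w4 = 0 instead.
(w0') alone gives w0 = 0.
(w2) alone gives w2 = 1.
(w3') alone gives w3 = 0.
Now (w3) is unsatisfied and unit — conflict.
Neither w4 = 1 nor w4 = 0 works.
Neither w1 = 1 nor w1 = 0 works.
No assignment satisfies every clause.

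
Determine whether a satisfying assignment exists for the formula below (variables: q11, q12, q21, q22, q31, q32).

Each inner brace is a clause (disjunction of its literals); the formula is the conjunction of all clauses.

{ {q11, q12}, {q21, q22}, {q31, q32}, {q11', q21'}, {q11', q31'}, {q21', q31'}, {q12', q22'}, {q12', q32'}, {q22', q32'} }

Suppose q11 = 1.
The clause (q21') is unit, so q21 = 0.
The clause (q22) is unit, so q22 = 1.
The clause (q31') is unit, so q31 = 0.
The clause (q32) is unit, so q32 = 1.
That conflicts with the unit clause (q32').
Backtrack on q11: now try q11 = 0.
The clause (q12) is unit, so q12 = 1.
The clause (q22') is unit, so q22 = 0.
The clause (q21) is unit, so q21 = 1.
The clause (q31') is unit, so q31 = 0.
The clause (q32) is unit, so q32 = 1.
That conflicts with the unit clause (q32').
Either choice for q11 ends in contradiction.
No assignment satisfies every clause.

No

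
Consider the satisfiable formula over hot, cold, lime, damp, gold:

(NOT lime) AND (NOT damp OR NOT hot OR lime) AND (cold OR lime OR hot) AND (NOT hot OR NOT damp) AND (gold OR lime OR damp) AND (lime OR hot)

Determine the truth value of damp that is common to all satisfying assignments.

Suppose damp = true.
(NOT lime) alone gives lime = false.
(NOT hot) alone gives hot = false.
Now (hot) is unsatisfied and unit — conflict.
So every satisfying assignment has damp = False.

False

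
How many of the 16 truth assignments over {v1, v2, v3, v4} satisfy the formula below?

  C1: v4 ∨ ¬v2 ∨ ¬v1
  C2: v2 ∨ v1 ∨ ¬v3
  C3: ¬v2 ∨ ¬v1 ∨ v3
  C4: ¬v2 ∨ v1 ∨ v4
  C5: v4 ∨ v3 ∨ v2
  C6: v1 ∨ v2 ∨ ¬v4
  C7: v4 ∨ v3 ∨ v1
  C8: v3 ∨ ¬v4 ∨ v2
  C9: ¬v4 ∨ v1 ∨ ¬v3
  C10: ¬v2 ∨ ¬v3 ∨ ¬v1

3

There are 2^4 = 16 truth assignments over (v1, v2, v3, v4).
Check each against the 10 clauses (columns in the order v1, v2, v3, v4):
  F F F F  ✗ fails (v4 ∨ v3 ∨ v2)
  F F F T  ✗ fails (v1 ∨ v2 ∨ ¬v4)
  F F T F  ✗ fails (v2 ∨ v1 ∨ ¬v3)
  F F T T  ✗ fails (v2 ∨ v1 ∨ ¬v3)
  F T F F  ✗ fails (¬v2 ∨ v1 ∨ v4)
  F T F T  ✓ satisfies all
  F T T F  ✗ fails (¬v2 ∨ v1 ∨ v4)
  F T T T  ✗ fails (¬v4 ∨ v1 ∨ ¬v3)
  T F F F  ✗ fails (v4 ∨ v3 ∨ v2)
  T F F T  ✗ fails (v3 ∨ ¬v4 ∨ v2)
  T F T F  ✓ satisfies all
  T F T T  ✓ satisfies all
  T T F F  ✗ fails (v4 ∨ ¬v2 ∨ ¬v1)
  T T F T  ✗ fails (¬v2 ∨ ¬v1 ∨ v3)
  T T T F  ✗ fails (v4 ∨ ¬v2 ∨ ¬v1)
  T T T T  ✗ fails (¬v2 ∨ ¬v3 ∨ ¬v1)
3 of the 16 rows are models.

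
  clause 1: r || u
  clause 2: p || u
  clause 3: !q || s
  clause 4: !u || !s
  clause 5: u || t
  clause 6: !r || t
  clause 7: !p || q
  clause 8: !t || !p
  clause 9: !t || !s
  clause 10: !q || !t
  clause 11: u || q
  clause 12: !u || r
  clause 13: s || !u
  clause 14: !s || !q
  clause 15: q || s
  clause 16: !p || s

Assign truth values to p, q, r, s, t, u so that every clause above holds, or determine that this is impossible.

Try r = true.
The clause (t) is unit, so t = true.
The clause (!p) is unit, so p = false.
The clause (u) is unit, so u = true.
The clause (!s) is unit, so s = false.
But (s) is also a unit clause — contradiction.
Undo r and try r = false.
The clause (u) is unit, so u = true.
But (!u) is also a unit clause — contradiction.
Both values of r lead to a conflict.

UNSATISFIABLE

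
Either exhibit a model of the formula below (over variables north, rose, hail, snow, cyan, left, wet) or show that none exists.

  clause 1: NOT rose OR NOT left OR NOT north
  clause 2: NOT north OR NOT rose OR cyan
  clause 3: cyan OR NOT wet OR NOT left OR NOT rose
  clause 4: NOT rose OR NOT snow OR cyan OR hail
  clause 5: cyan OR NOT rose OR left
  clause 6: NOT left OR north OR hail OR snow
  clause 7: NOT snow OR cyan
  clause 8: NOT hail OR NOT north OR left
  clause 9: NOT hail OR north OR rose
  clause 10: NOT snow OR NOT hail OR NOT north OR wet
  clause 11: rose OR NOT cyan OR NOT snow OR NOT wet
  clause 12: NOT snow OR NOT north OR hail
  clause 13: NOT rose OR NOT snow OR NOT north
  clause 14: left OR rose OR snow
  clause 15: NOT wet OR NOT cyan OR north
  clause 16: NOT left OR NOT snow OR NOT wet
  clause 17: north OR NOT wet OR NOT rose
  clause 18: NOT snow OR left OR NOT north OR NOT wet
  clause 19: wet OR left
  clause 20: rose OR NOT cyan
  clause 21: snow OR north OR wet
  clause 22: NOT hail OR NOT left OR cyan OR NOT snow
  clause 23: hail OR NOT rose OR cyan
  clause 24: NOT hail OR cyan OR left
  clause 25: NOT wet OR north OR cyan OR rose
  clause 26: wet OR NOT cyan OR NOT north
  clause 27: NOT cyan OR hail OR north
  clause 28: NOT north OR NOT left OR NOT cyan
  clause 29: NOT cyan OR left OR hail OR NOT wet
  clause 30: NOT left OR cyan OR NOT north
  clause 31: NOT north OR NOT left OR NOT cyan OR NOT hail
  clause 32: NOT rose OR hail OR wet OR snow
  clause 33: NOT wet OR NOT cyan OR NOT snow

north ↦ false,  rose ↦ true,  hail ↦ true,  snow ↦ true,  cyan ↦ true,  left ↦ true,  wet ↦ false

Suppose snow = true.
Unit clause (cyan) forces cyan = true.
Unit clause (rose) forces rose = true.
Unit clause (NOT north) forces north = false.
Unit clause (NOT wet) forces wet = false.
Unit clause (left) forces left = true.
Unit clause (hail) forces hail = true.
Every clause now holds.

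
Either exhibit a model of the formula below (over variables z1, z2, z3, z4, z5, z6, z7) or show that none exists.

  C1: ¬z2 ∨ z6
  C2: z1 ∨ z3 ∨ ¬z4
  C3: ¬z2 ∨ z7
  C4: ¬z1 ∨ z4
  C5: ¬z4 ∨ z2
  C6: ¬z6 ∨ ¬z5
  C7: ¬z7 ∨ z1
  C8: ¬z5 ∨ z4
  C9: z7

z1 ↦ True, z2 ↦ True, z3 ↦ True, z4 ↦ True, z5 ↦ False, z6 ↦ True, z7 ↦ True

From the singleton clause (z7), z7 = True.
From the singleton clause (z1), z1 = True.
From the singleton clause (z4), z4 = True.
From the singleton clause (z2), z2 = True.
From the singleton clause (z6), z6 = True.
From the singleton clause (¬z5), z5 = False.
All clauses hold; z3 can take either value.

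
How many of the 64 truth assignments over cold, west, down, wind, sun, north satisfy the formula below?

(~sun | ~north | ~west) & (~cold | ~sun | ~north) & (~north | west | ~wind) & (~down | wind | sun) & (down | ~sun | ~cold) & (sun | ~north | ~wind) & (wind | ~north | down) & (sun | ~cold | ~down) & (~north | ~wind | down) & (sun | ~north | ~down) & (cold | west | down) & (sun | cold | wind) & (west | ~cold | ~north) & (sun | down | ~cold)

14

There are 2^6 = 64 truth assignments over (cold, west, down, wind, sun, north).
Split on down. With down = 1, the clauses containing down are satisfied and ~down drops from the rest; 11 of the 2^5 = 32 assignments to the other variables satisfy what remains.
With down = 0, by the same count on the reduced clause set, 3 assignments work.
(One model: cold=F, west=F, down=T, wind=F, sun=T, north=F.)
Total: 11 + 3 = 14.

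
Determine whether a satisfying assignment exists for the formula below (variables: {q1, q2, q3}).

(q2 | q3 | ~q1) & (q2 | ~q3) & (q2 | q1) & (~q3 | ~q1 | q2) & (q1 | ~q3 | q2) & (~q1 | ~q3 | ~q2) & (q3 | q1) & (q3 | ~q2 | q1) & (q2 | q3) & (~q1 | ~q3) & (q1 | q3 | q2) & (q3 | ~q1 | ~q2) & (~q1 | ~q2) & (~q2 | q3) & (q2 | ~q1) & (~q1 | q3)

Suppose q2 = 1.
From the singleton clause (~q1), q1 = 0.
From the singleton clause (q3), q3 = 1.
All clauses are satisfied.
A satisfying assignment: q1: 0,  q2: 1,  q3: 1.

Yes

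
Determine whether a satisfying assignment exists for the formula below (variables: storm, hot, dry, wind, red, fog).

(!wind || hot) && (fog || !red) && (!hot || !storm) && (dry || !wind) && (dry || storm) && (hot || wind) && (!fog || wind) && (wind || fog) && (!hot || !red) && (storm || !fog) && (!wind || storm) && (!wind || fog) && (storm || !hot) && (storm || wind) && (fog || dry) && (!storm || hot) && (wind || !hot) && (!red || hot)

No

Case wind = false:
From the singleton clause (hot), hot = true.
But (!hot) is also a unit clause — contradiction.
Undo wind and try wind = true.
From the singleton clause (hot), hot = true.
From the singleton clause (!storm), storm = false.
But (storm) is also a unit clause — contradiction.
Both values of wind lead to a conflict.
No assignment satisfies every clause.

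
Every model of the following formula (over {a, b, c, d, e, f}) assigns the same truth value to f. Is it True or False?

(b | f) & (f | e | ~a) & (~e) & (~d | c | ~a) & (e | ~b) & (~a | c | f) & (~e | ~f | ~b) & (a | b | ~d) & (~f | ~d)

True

Suppose f = 0.
(b) alone gives b = 1.
(~e) alone gives e = 0.
That conflicts with the unit clause (e).
So every satisfying assignment has f = True.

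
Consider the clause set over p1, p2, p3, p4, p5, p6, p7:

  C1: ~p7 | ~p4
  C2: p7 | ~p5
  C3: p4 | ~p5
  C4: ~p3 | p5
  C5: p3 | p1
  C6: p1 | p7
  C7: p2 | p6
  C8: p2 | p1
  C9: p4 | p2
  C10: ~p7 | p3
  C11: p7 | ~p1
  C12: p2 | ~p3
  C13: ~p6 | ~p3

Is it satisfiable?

No

Case p7 = 0:
The clause (~p5) is unit, so p5 = 0.
The clause (~p3) is unit, so p3 = 0.
The clause (p1) is unit, so p1 = 1.
That conflicts with the unit clause (~p1).
Backtrack on p7: now try p7 = 1.
The clause (~p4) is unit, so p4 = 0.
The clause (~p5) is unit, so p5 = 0.
The clause (~p3) is unit, so p3 = 0.
That conflicts with the unit clause (p3).
Neither p7 = 1 nor p7 = 0 works.
No assignment satisfies every clause.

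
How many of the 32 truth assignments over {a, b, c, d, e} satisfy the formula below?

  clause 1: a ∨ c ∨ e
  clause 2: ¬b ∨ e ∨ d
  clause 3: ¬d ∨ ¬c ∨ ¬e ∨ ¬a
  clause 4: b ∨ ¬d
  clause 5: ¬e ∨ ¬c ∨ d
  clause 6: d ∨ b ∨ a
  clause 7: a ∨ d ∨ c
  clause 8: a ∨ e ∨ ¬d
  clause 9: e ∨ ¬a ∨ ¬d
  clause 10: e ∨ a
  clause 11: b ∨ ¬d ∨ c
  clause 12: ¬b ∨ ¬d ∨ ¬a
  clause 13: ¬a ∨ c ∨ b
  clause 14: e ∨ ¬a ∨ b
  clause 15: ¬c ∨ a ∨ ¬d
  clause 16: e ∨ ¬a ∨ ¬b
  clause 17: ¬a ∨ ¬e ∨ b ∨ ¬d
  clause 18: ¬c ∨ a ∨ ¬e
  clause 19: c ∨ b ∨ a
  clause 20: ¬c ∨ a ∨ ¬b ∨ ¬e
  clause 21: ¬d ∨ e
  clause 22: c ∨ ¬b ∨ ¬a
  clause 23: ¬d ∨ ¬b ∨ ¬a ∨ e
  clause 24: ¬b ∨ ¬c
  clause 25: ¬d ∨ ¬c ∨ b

There are 2^5 = 32 truth assignments over (a, b, c, d, e).
Split on a. With a = True, the clauses containing a are satisfied and ¬a drops from the rest; 0 of the 2^4 = 16 assignments to the other variables satisfy what remains.
With a = False, by the same count on the reduced clause set, 1 assignment works.
Total: 0 + 1 = 1.

1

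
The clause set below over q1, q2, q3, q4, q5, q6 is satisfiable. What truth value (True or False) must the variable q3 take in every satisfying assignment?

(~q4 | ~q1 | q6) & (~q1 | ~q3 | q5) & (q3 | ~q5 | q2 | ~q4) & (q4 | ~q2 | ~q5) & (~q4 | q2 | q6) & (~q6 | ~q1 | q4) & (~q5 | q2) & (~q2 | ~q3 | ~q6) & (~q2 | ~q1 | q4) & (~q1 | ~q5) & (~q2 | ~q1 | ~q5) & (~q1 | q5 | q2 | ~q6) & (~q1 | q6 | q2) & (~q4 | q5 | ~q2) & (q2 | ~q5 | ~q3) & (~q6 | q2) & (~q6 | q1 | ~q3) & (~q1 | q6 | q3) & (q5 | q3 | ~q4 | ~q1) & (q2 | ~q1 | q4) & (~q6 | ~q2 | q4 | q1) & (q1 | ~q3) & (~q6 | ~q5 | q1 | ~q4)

False

Suppose q3 = 1.
(q1) alone gives q1 = 1.
(q5) alone gives q5 = 1.
Now (~q5) is unsatisfied and unit — conflict.
So every satisfying assignment has q3 = False.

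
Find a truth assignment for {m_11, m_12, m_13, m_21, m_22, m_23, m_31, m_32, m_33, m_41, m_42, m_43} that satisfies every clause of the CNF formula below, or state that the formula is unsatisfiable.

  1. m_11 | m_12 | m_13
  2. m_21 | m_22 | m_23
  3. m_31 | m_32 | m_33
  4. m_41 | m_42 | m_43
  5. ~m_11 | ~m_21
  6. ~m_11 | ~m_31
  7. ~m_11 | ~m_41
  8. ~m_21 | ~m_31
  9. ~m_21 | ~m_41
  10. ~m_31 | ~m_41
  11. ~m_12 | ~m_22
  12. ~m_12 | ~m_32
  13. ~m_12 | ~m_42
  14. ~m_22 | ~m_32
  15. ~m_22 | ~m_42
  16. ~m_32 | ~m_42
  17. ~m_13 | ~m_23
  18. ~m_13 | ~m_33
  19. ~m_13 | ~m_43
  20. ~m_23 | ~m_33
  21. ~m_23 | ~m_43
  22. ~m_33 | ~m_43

UNSATISFIABLE

Case m_11 = 0:
Case m_12 = 1:
(~m_22) alone gives m_22 = 0.
(~m_32) alone gives m_32 = 0.
(~m_42) alone gives m_42 = 0.
Case m_21 = 1:
(~m_31) alone gives m_31 = 0.
(m_33) alone gives m_33 = 1.
(~m_41) alone gives m_41 = 0.
(m_43) alone gives m_43 = 1.
That conflicts with the unit clause (~m_43).
Backtrack on m_21: now try m_21 = 0.
(m_23) alone gives m_23 = 1.
(~m_13) alone gives m_13 = 0.
(~m_33) alone gives m_33 = 0.
(m_31) alone gives m_31 = 1.
(~m_41) alone gives m_41 = 0.
(m_43) alone gives m_43 = 1.
That conflicts with the unit clause (~m_43).
Either choice for m_21 ends in contradiction.
Backtrack on m_12: now try m_12 = 0.
(m_13) alone gives m_13 = 1.
(~m_23) alone gives m_23 = 0.
(~m_33) alone gives m_33 = 0.
(~m_43) alone gives m_43 = 0.
Case m_21 = 1:
(~m_31) alone gives m_31 = 0.
(m_32) alone gives m_32 = 1.
(~m_41) alone gives m_41 = 0.
(m_42) alone gives m_42 = 1.
That conflicts with the unit clause (~m_42).
Backtrack on m_21: now try m_21 = 0.
(m_22) alone gives m_22 = 1.
(~m_32) alone gives m_32 = 0.
(m_31) alone gives m_31 = 1.
(~m_41) alone gives m_41 = 0.
(m_42) alone gives m_42 = 1.
That conflicts with the unit clause (~m_42).
Either choice for m_21 ends in contradiction.
Either choice for m_12 ends in contradiction.
Backtrack on m_11: now try m_11 = 1.
(~m_21) alone gives m_21 = 0.
(~m_31) alone gives m_31 = 0.
(~m_41) alone gives m_41 = 0.
Case m_22 = 1:
(~m_12) alone gives m_12 = 0.
(~m_32) alone gives m_32 = 0.
(m_33) alone gives m_33 = 1.
(~m_42) alone gives m_42 = 0.
(m_43) alone gives m_43 = 1.
That conflicts with the unit clause (~m_43).
Backtrack on m_22: now try m_22 = 0.
(m_23) alone gives m_23 = 1.
(~m_13) alone gives m_13 = 0.
(~m_33) alone gives m_33 = 0.
(m_32) alone gives m_32 = 1.
(~m_12) alone gives m_12 = 0.
(~m_42) alone gives m_42 = 0.
(m_43) alone gives m_43 = 1.
That conflicts with the unit clause (~m_43).
Either choice for m_22 ends in contradiction.
Either choice for m_11 ends in contradiction.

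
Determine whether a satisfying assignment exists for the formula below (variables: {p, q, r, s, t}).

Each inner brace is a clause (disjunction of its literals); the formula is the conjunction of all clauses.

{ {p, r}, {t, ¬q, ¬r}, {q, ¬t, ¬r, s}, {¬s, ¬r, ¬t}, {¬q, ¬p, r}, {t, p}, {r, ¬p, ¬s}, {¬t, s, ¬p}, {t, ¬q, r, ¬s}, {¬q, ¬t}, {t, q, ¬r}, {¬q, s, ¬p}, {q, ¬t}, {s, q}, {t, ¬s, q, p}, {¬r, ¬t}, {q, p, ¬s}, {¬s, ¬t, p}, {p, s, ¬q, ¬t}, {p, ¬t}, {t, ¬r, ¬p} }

Try p = True.
Try q = False.
The clause (¬t) is unit, so t = False.
The clause (¬r) is unit, so r = False.
The clause (¬s) is unit, so s = False.
That conflicts with the unit clause (s).
Backtrack on q: now try q = True.
The clause (r) is unit, so r = True.
The clause (t) is unit, so t = True.
That conflicts with the unit clause (¬t).
Either choice for q ends in contradiction.
Backtrack on p: now try p = False.
The clause (r) is unit, so r = True.
The clause (t) is unit, so t = True.
That conflicts with the unit clause (¬t).
Either choice for p ends in contradiction.
No assignment satisfies every clause.

No, unsatisfiable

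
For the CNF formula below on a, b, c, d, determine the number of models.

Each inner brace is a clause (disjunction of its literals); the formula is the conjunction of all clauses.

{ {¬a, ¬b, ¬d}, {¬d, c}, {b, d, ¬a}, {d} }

3

There are 2^4 = 16 truth assignments over (a, b, c, d).
Check each against the 4 clauses (columns in the order a, b, c, d):
  F F F F  ✗ fails (d)
  F F F T  ✗ fails (¬d ∨ c)
  F F T F  ✗ fails (d)
  F F T T  ✓ satisfies all
  F T F F  ✗ fails (d)
  F T F T  ✗ fails (¬d ∨ c)
  F T T F  ✗ fails (d)
  F T T T  ✓ satisfies all
  T F F F  ✗ fails (b ∨ d ∨ ¬a)
  T F F T  ✗ fails (¬d ∨ c)
  T F T F  ✗ fails (b ∨ d ∨ ¬a)
  T F T T  ✓ satisfies all
  T T F F  ✗ fails (d)
  T T F T  ✗ fails (¬a ∨ ¬b ∨ ¬d)
  T T T F  ✗ fails (d)
  T T T T  ✗ fails (¬a ∨ ¬b ∨ ¬d)
3 of the 16 rows are models.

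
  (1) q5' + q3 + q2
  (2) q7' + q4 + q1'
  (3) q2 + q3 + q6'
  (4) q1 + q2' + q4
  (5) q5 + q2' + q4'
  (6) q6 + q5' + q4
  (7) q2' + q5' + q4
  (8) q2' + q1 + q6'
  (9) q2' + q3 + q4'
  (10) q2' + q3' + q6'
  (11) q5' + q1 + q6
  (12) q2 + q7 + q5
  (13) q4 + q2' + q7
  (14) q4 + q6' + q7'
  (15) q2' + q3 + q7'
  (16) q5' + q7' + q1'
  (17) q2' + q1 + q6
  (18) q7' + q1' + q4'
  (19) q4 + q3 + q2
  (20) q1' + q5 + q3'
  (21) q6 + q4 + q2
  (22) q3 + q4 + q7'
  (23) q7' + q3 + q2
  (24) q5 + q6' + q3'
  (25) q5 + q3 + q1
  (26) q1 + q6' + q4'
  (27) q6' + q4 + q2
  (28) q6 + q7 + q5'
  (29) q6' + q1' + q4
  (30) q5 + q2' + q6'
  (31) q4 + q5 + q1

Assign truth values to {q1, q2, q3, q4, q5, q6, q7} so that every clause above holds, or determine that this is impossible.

q1: 1, q2: 0, q3: 1, q4: 1, q5: 1, q6: 1, q7: 0

Try q5 = 1.
Try q3 = 1.
Try q6 = 1.
(q2') alone gives q2 = 0.
(q4) alone gives q4 = 1.
(q1) alone gives q1 = 1.
(q7') alone gives q7 = 0.
This assignment satisfies each clause.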